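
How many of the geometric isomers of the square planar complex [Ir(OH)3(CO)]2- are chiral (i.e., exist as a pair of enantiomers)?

0

A square has two trans pairs of vertices; adjacent vertices are cis.
Only one geometric arrangement is possible.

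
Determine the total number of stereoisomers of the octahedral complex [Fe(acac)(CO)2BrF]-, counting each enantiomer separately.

6

The six octahedral sites form three mutually perpendicular trans pairs.
Each acac is bidentate and must span two cis positions.
There are 4 geometric isomers: CO cis (3 arrangements, 2 chiral); CO trans.
Of these, 2 lack any improper symmetry element and so occur as enantiomeric pairs, giving 4 + 2 = 6 stereoisomers in total.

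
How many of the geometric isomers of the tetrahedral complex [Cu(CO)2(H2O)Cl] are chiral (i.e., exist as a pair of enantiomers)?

All four vertices of a tetrahedron are equivalent and mutually adjacent, so cis/trans isomerism cannot arise.
Only one geometric arrangement is possible.

0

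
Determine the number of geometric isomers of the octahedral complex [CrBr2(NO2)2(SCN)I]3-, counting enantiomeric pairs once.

6

The six octahedral sites form three mutually perpendicular trans pairs.
Working through the distinct placements yields 6 geometric isomers: Br trans, NO2 cis; Br trans, NO2 trans; Br cis, NO2 cis (3 arrangements, 2 chiral); Br cis, NO2 trans.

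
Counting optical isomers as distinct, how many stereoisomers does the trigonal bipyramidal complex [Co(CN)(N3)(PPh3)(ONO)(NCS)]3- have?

20

In a trigonal bipyramid the two axial positions differ from the three equatorial ones.
Systematic enumeration (placing each ligand type in turn and discarding arrangements equivalent by rotation or reflection) gives 10 geometric isomers.
Of these, 10 lack any improper symmetry element and so occur as enantiomeric pairs, giving 10 + 10 = 20 stereoisomers in total.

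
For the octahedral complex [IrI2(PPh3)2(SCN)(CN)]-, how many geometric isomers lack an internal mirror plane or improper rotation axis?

Working through the distinct placements yields 6 geometric isomers: I cis, PPh3 cis (3 arrangements, 2 chiral); I cis, PPh3 trans; I trans, PPh3 cis; I trans, PPh3 trans.
Of these, 2 lack any improper symmetry element and so occur as enantiomeric pairs, giving 6 + 2 = 8 stereoisomers in total.

2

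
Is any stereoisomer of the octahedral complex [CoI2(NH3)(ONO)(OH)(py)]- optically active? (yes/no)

The six octahedral sites form three mutually perpendicular trans pairs.
Systematic enumeration (placing each ligand type in turn and discarding arrangements equivalent by rotation or reflection) gives 9 geometric isomers.
Of these, 6 lack any improper symmetry element and so occur as enantiomeric pairs, giving 9 + 6 = 15 stereoisomers in total.

yes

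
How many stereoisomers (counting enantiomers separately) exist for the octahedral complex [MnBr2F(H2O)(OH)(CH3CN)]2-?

The six octahedral sites form three mutually perpendicular trans pairs.
Placing the ligands in turn and identifying arrangements related by rotation or reflection leaves 9 distinct geometric isomers.
Of these, 6 lack any improper symmetry element and so occur as enantiomeric pairs, giving 9 + 6 = 15 stereoisomers in total.

15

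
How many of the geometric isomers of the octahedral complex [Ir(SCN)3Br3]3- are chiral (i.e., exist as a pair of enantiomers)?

0

Working through the distinct placements yields 2 geometric isomers: SCN mer; SCN fac.
Each arrangement has an internal mirror plane or centre of symmetry, so none is chiral.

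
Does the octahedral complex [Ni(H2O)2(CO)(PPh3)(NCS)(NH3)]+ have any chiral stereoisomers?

yes

An octahedron has six vertices in three trans pairs; every non-trans pair is cis.
Systematic enumeration (placing each ligand type in turn and discarding arrangements equivalent by rotation or reflection) gives 9 geometric isomers.
Of these, 6 lack any improper symmetry element and so occur as enantiomeric pairs, giving 9 + 6 = 15 stereoisomers in total.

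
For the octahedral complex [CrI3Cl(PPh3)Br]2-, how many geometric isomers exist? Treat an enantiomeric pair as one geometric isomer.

4

The six octahedral sites form three mutually perpendicular trans pairs.
Working through the distinct placements yields 4 geometric isomers: I mer (3 arrangements); I fac (chiral).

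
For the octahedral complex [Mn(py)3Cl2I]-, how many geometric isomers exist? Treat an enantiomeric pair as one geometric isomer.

An octahedron has six vertices in three trans pairs; every non-trans pair is cis.
Working through the distinct placements yields 3 geometric isomers: py mer, Cl trans; py mer, Cl cis; py fac, Cl cis.

3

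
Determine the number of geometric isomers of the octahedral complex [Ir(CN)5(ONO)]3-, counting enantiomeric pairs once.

1

An octahedron has six vertices in three trans pairs; every non-trans pair is cis.
Only one geometric arrangement is possible.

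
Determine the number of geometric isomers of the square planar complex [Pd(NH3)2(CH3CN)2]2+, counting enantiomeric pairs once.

There are 2 geometric isomers: NH3 cis; NH3 trans.

2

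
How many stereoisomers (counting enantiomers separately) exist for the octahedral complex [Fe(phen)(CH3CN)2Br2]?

The six octahedral sites form three mutually perpendicular trans pairs.
Each phen is bidentate and must span two cis positions.
Systematic placement gives 3 geometric isomers: CH3CN cis, Br trans; CH3CN cis, Br cis (chiral); CH3CN trans, Br cis.
One of these lacks any improper symmetry element and so occurs as an enantiomeric pair, giving 3 + 1 = 4 stereoisomers in total.

4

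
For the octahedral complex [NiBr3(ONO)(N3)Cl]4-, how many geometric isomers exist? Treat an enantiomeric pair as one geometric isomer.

4

In an octahedral complex each vertex has one trans partner and four cis neighbours.
Working through the distinct placements yields 4 geometric isomers: Br mer (3 arrangements); Br fac (chiral).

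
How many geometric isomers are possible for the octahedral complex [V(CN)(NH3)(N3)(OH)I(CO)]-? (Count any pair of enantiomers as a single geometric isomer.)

15

An octahedron has six vertices in three trans pairs; every non-trans pair is cis.
Placing the ligands in turn and identifying arrangements related by rotation or reflection leaves 15 distinct geometric isomers.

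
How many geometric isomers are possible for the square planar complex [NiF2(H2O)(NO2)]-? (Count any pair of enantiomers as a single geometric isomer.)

A square has two trans pairs of vertices; adjacent vertices are cis.
Working through the distinct placements yields 2 geometric isomers: F cis; F trans.

2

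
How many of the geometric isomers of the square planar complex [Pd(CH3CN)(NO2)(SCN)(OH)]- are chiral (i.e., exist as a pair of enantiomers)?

0

In a square planar complex each vertex has one trans partner and two cis neighbours.
The distinct arrangements are (3 in all): (CH3CN/OH trans, NO2/SCN trans); (CH3CN/SCN trans, NO2/OH trans); (CH3CN/NO2 trans, OH/SCN trans).
Each arrangement has an internal mirror plane or centre of symmetry, so none is chiral.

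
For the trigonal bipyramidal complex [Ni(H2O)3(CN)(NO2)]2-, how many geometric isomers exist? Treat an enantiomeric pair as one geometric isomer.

A trigonal bipyramid has two axial and three equatorial sites, which are chemically inequivalent.
Working through the distinct placements yields 4 geometric isomers: CN axial, NO2 equatorial; CN axial, NO2 axial; CN equatorial, NO2 equatorial; CN equatorial, NO2 axial.

4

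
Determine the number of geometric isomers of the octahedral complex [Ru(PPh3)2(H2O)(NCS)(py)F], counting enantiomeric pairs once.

In an octahedral complex each vertex has one trans partner and four cis neighbours.
Systematic enumeration (placing each ligand type in turn and discarding arrangements equivalent by rotation or reflection) gives 9 geometric isomers.

9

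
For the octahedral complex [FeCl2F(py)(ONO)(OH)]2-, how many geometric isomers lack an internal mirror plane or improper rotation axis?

An octahedron has six vertices in three trans pairs; every non-trans pair is cis.
Systematic enumeration (placing each ligand type in turn and discarding arrangements equivalent by rotation or reflection) gives 9 geometric isomers.
Of these, 6 lack any improper symmetry element and so occur as enantiomeric pairs, giving 9 + 6 = 15 stereoisomers in total.

6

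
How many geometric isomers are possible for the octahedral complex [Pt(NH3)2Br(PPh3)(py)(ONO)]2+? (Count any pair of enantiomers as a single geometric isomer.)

9

The six octahedral sites form three mutually perpendicular trans pairs.
Placing the ligands in turn and identifying arrangements related by rotation or reflection leaves 9 distinct geometric isomers.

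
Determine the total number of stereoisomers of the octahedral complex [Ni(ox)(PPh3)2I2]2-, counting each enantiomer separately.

An octahedron has six vertices in three trans pairs; every non-trans pair is cis.
Each ox is bidentate and must span two cis positions.
Working through the distinct placements yields 3 geometric isomers: PPh3 cis, I trans; PPh3 cis, I cis (chiral); PPh3 trans, I cis.
One of these lacks any improper symmetry element and so occurs as an enantiomeric pair, giving 3 + 1 = 4 stereoisomers in total.

4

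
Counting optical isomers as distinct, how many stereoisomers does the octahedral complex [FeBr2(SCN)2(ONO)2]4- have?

Systematic placement gives 5 geometric isomers: Br trans, SCN trans, ONO trans; Br trans, SCN cis, ONO cis; Br cis, SCN trans, ONO cis; Br cis, SCN cis, ONO cis (chiral); Br cis, SCN cis, ONO trans.
One of these lacks any improper symmetry element and so occurs as an enantiomeric pair, giving 5 + 1 = 6 stereoisomers in total.

6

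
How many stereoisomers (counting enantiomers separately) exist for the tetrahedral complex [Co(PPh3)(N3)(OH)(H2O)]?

2

In a tetrahedral complex all four positions are equivalent and every pair of ligands is adjacent — there is no cis/trans distinction.
Only one geometric arrangement is possible; it has no improper symmetry element, so it exists as a pair of enantiomers (2 stereoisomers).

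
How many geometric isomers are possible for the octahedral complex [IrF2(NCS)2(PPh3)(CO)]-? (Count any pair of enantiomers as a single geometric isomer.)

6

In an octahedral complex each vertex has one trans partner and four cis neighbours.
Working through the distinct placements yields 6 geometric isomers: F cis, NCS cis (3 arrangements, 2 chiral); F cis, NCS trans; F trans, NCS cis; F trans, NCS trans.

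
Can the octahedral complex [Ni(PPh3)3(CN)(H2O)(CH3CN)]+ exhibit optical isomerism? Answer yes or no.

yes

The distinct arrangements are (4 in all): PPh3 mer (3 arrangements); PPh3 fac (chiral).
One of these lacks any improper symmetry element and so occurs as an enantiomeric pair, giving 4 + 1 = 5 stereoisomers in total.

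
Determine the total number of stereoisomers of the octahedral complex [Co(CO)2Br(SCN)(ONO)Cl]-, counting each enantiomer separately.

The six octahedral sites form three mutually perpendicular trans pairs.
Systematic enumeration (placing each ligand type in turn and discarding arrangements equivalent by rotation or reflection) gives 9 geometric isomers.
Of these, 6 lack any improper symmetry element and so occur as enantiomeric pairs, giving 9 + 6 = 15 stereoisomers in total.

15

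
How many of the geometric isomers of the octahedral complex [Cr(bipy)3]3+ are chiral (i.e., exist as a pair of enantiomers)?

1

An octahedron has six vertices in three trans pairs; every non-trans pair is cis.
Each bipy is bidentate and must span two cis positions.
Only one geometric arrangement is possible; it has no improper symmetry element, so it exists as a pair of enantiomers (2 stereoisomers).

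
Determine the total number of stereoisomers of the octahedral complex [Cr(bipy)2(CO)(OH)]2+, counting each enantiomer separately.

3

In an octahedral complex each vertex has one trans partner and four cis neighbours.
Each bipy is bidentate and must span two cis positions.
There are 2 geometric isomers: CO and OH mutually trans; CO and OH mutually cis (chiral).
One of these lacks any improper symmetry element and so occurs as an enantiomeric pair, giving 2 + 1 = 3 stereoisomers in total.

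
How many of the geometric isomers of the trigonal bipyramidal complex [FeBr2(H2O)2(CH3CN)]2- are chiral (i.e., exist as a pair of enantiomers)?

1

Systematic enumeration (placing each ligand type in turn and discarding arrangements equivalent by rotation or reflection) gives 5 geometric isomers.
One of these lacks any improper symmetry element and so occurs as an enantiomeric pair, giving 5 + 1 = 6 stereoisomers in total.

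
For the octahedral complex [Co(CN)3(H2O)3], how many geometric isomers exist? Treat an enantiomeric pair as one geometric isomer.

2

In an octahedral complex each vertex has one trans partner and four cis neighbours.
There are 2 geometric isomers: CN mer; CN fac.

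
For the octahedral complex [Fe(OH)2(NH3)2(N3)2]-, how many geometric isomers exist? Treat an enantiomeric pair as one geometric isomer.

5

Working through the distinct placements yields 5 geometric isomers: OH trans, NH3 trans, N3 trans; OH cis, NH3 cis, N3 trans; OH trans, NH3 cis, N3 cis; OH cis, NH3 cis, N3 cis (chiral); OH cis, NH3 trans, N3 cis.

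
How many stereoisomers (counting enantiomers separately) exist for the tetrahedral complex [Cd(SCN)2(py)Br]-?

Only one geometric arrangement is possible.

1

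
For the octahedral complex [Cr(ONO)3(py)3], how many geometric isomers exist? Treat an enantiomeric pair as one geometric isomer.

An octahedron has six vertices in three trans pairs; every non-trans pair is cis.
The distinct arrangements are (2 in all): ONO mer; ONO fac.

2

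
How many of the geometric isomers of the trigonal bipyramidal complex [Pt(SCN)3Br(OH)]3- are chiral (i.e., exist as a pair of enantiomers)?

0

In a trigonal bipyramid the two axial positions differ from the three equatorial ones.
Systematic placement gives 4 geometric isomers: Br axial, OH axial; Br axial, OH equatorial; Br equatorial, OH axial; Br equatorial, OH equatorial.
Each arrangement has an internal mirror plane or centre of symmetry, so none is chiral.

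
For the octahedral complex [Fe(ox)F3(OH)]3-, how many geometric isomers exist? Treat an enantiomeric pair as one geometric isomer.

2

An octahedron has six vertices in three trans pairs; every non-trans pair is cis.
Each ox is bidentate and must span two cis positions.
There are 2 geometric isomers: F mer; F fac.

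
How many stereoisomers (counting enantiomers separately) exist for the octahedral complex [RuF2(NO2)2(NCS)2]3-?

There are 5 geometric isomers: F trans, NO2 trans, NCS trans; F trans, NO2 cis, NCS cis; F cis, NO2 trans, NCS cis; F cis, NO2 cis, NCS cis (chiral); F cis, NO2 cis, NCS trans.
One of these lacks any improper symmetry element and so occurs as an enantiomeric pair, giving 5 + 1 = 6 stereoisomers in total.

6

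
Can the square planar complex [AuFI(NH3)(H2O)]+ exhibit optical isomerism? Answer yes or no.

no

A square has two trans pairs of vertices; adjacent vertices are cis.
There are 3 geometric isomers: (F/I trans, H2O/NH3 trans); (F/NH3 trans, H2O/I trans); (F/H2O trans, I/NH3 trans).
Each arrangement has an internal mirror plane or centre of symmetry, so none is chiral.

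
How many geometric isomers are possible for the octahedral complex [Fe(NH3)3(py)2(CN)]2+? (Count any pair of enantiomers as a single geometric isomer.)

An octahedron has six vertices in three trans pairs; every non-trans pair is cis.
Systematic placement gives 3 geometric isomers: NH3 mer, py trans; NH3 fac, py cis; NH3 mer, py cis.

3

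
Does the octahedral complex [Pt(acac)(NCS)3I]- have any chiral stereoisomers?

In an octahedral complex each vertex has one trans partner and four cis neighbours.
Each acac is bidentate and must span two cis positions.
There are 2 geometric isomers: NCS fac; NCS mer.
Each arrangement has an internal mirror plane or centre of symmetry, so none is chiral.

no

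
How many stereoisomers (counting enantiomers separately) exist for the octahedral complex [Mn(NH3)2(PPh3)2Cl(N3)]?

Systematic placement gives 6 geometric isomers: NH3 trans, PPh3 trans; NH3 cis, PPh3 cis (3 arrangements, 2 chiral); NH3 cis, PPh3 trans; NH3 trans, PPh3 cis.
Of these, 2 lack any improper symmetry element and so occur as enantiomeric pairs, giving 6 + 2 = 8 stereoisomers in total.

8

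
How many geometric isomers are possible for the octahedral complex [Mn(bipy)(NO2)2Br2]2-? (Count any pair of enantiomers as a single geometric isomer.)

3

The six octahedral sites form three mutually perpendicular trans pairs.
Each bipy is bidentate and must span two cis positions.
Working through the distinct placements yields 3 geometric isomers: NO2 cis, Br trans; NO2 cis, Br cis (chiral); NO2 trans, Br cis.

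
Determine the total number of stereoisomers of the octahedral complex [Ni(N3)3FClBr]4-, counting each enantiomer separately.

5

The six octahedral sites form three mutually perpendicular trans pairs.
Working through the distinct placements yields 4 geometric isomers: N3 mer (3 arrangements); N3 fac (chiral).
One of these lacks any improper symmetry element and so occurs as an enantiomeric pair, giving 4 + 1 = 5 stereoisomers in total.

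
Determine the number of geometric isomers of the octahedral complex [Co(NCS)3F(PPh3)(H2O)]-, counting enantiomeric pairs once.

In an octahedral complex each vertex has one trans partner and four cis neighbours.
Working through the distinct placements yields 4 geometric isomers: NCS mer (3 arrangements); NCS fac (chiral).

4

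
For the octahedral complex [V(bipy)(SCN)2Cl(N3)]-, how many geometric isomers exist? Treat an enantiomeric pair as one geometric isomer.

The six octahedral sites form three mutually perpendicular trans pairs.
Each bipy is bidentate and must span two cis positions.
Working through the distinct placements yields 4 geometric isomers: SCN cis (3 arrangements, 2 chiral); SCN trans.

4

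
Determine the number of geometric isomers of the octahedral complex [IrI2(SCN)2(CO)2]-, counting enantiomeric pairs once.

Working through the distinct placements yields 5 geometric isomers: I trans, SCN trans, CO trans; I cis, SCN cis, CO trans; I cis, SCN trans, CO cis; I cis, SCN cis, CO cis (chiral); I trans, SCN cis, CO cis.

5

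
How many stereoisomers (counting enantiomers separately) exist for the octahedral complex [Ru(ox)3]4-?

An octahedron has six vertices in three trans pairs; every non-trans pair is cis.
Each ox is bidentate and must span two cis positions.
Only one geometric arrangement is possible; it has no improper symmetry element, so it exists as a pair of enantiomers (2 stereoisomers).

2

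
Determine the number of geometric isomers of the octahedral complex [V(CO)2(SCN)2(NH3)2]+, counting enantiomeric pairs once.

5

In an octahedral complex each vertex has one trans partner and four cis neighbours.
The distinct arrangements are (5 in all): CO trans, SCN trans, NH3 trans; CO trans, SCN cis, NH3 cis; CO cis, SCN trans, NH3 cis; CO cis, SCN cis, NH3 cis (chiral); CO cis, SCN cis, NH3 trans.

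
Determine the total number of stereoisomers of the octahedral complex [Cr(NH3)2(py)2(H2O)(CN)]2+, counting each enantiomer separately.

There are 6 geometric isomers: NH3 trans, py trans; NH3 cis, py cis (3 arrangements, 2 chiral); NH3 cis, py trans; NH3 trans, py cis.
Of these, 2 lack any improper symmetry element and so occur as enantiomeric pairs, giving 6 + 2 = 8 stereoisomers in total.

8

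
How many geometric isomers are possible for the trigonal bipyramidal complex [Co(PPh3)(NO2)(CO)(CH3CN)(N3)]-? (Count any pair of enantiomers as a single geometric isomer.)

A trigonal bipyramid has two axial and three equatorial sites, which are chemically inequivalent.
Systematic enumeration (placing each ligand type in turn and discarding arrangements equivalent by rotation or reflection) gives 10 geometric isomers.

10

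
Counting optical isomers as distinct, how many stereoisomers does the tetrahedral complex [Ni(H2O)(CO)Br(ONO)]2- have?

2

All four vertices of a tetrahedron are equivalent and mutually adjacent, so cis/trans isomerism cannot arise.
Only one geometric arrangement is possible; it has no improper symmetry element, so it exists as a pair of enantiomers (2 stereoisomers).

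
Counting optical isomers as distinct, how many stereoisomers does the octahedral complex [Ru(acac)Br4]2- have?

The six octahedral sites form three mutually perpendicular trans pairs.
Each acac is bidentate and must span two cis positions.
Only one geometric arrangement is possible.

1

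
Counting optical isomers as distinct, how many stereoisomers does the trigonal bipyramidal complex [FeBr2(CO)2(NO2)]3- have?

In a trigonal bipyramid the two axial positions differ from the three equatorial ones.
Systematic enumeration (placing each ligand type in turn and discarding arrangements equivalent by rotation or reflection) gives 5 geometric isomers.
One of these lacks any improper symmetry element and so occurs as an enantiomeric pair, giving 5 + 1 = 6 stereoisomers in total.

6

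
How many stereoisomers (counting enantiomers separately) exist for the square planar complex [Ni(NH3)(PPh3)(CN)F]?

Working through the distinct placements yields 3 geometric isomers: (CN/NH3 trans, F/PPh3 trans); (CN/PPh3 trans, F/NH3 trans); (CN/F trans, NH3/PPh3 trans).
Each arrangement has an internal mirror plane or centre of symmetry, so none is chiral.

3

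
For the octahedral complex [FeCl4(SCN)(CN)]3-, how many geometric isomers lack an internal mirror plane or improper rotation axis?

0

In an octahedral complex each vertex has one trans partner and four cis neighbours.
Working through the distinct placements yields 2 geometric isomers: SCN and CN mutually cis; SCN and CN mutually trans.
Each arrangement has an internal mirror plane or centre of symmetry, so none is chiral.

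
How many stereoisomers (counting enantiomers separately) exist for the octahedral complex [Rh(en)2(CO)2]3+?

Each en is bidentate and must span two cis positions.
There are 2 geometric isomers: CO trans; CO cis (chiral).
One of these lacks any improper symmetry element and so occurs as an enantiomeric pair, giving 2 + 1 = 3 stereoisomers in total.

3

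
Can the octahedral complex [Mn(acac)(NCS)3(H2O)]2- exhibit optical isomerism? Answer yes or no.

no

Each acac is bidentate and must span two cis positions.
Working through the distinct placements yields 2 geometric isomers: NCS fac; NCS mer.
Each arrangement has an internal mirror plane or centre of symmetry, so none is chiral.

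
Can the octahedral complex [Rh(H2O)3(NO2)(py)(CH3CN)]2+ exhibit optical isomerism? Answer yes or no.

There are 4 geometric isomers: H2O mer (3 arrangements); H2O fac (chiral).
One of these lacks any improper symmetry element and so occurs as an enantiomeric pair, giving 4 + 1 = 5 stereoisomers in total.

yes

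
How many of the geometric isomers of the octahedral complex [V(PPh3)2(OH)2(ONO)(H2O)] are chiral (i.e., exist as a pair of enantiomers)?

2

There are 6 geometric isomers: PPh3 trans, OH cis; PPh3 cis, OH cis (3 arrangements, 2 chiral); PPh3 trans, OH trans; PPh3 cis, OH trans.
Of these, 2 lack any improper symmetry element and so occur as enantiomeric pairs, giving 6 + 2 = 8 stereoisomers in total.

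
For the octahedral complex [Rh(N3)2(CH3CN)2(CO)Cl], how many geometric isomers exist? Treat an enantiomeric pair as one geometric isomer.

6

An octahedron has six vertices in three trans pairs; every non-trans pair is cis.
The distinct arrangements are (6 in all): N3 trans, CH3CN trans; N3 cis, CH3CN trans; N3 trans, CH3CN cis; N3 cis, CH3CN cis (3 arrangements, 2 chiral).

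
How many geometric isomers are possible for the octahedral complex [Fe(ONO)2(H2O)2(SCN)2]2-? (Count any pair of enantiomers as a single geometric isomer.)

In an octahedral complex each vertex has one trans partner and four cis neighbours.
The distinct arrangements are (5 in all): ONO trans, H2O trans, SCN trans; ONO cis, H2O trans, SCN cis; ONO cis, H2O cis, SCN trans; ONO cis, H2O cis, SCN cis (chiral); ONO trans, H2O cis, SCN cis.

5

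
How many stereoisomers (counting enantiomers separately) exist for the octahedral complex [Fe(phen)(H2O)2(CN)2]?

In an octahedral complex each vertex has one trans partner and four cis neighbours.
Each phen is bidentate and must span two cis positions.
Working through the distinct placements yields 3 geometric isomers: H2O cis, CN trans; H2O cis, CN cis (chiral); H2O trans, CN cis.
One of these lacks any improper symmetry element and so occurs as an enantiomeric pair, giving 3 + 1 = 4 stereoisomers in total.

4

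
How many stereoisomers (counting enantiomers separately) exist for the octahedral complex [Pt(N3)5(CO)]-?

1

In an octahedral complex each vertex has one trans partner and four cis neighbours.
Only one geometric arrangement is possible.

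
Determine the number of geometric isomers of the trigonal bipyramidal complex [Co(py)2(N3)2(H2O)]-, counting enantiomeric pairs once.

5

Systematic enumeration (placing each ligand type in turn and discarding arrangements equivalent by rotation or reflection) gives 5 geometric isomers.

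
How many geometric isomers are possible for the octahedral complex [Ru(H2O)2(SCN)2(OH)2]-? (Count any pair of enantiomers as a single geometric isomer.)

An octahedron has six vertices in three trans pairs; every non-trans pair is cis.
There are 5 geometric isomers: H2O trans, SCN trans, OH trans; H2O trans, SCN cis, OH cis; H2O cis, SCN trans, OH cis; H2O cis, SCN cis, OH cis (chiral); H2O cis, SCN cis, OH trans.

5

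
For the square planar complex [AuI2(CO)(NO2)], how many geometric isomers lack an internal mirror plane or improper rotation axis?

0

A square has two trans pairs of vertices; adjacent vertices are cis.
The distinct arrangements are (2 in all): I cis; I trans.
Each arrangement has an internal mirror plane or centre of symmetry, so none is chiral.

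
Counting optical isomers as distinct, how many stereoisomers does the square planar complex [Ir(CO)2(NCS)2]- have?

2

A square has two trans pairs of vertices; adjacent vertices are cis.
Systematic placement gives 2 geometric isomers: CO cis; CO trans.
Each arrangement has an internal mirror plane or centre of symmetry, so none is chiral.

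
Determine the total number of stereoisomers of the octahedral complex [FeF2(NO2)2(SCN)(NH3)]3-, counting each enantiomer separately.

The six octahedral sites form three mutually perpendicular trans pairs.
There are 6 geometric isomers: F trans, NO2 cis; F trans, NO2 trans; F cis, NO2 cis (3 arrangements, 2 chiral); F cis, NO2 trans.
Of these, 2 lack any improper symmetry element and so occur as enantiomeric pairs, giving 6 + 2 = 8 stereoisomers in total.

8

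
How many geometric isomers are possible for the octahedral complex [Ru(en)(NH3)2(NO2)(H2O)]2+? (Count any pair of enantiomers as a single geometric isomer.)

An octahedron has six vertices in three trans pairs; every non-trans pair is cis.
Each en is bidentate and must span two cis positions.
The distinct arrangements are (4 in all): NH3 cis (3 arrangements, 2 chiral); NH3 trans.

4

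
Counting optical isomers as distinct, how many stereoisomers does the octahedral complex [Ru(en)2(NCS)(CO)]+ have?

In an octahedral complex each vertex has one trans partner and four cis neighbours.
Each en is bidentate and must span two cis positions.
Systematic placement gives 2 geometric isomers: NCS and CO mutually trans; NCS and CO mutually cis (chiral).
One of these lacks any improper symmetry element and so occurs as an enantiomeric pair, giving 2 + 1 = 3 stereoisomers in total.

3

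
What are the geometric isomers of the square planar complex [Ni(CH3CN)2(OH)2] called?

A square has two trans pairs of vertices; adjacent vertices are cis.
There are 2 geometric isomers: CH3CN cis; CH3CN trans.

cis and trans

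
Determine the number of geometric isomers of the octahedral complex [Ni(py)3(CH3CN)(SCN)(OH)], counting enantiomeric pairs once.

4

The six octahedral sites form three mutually perpendicular trans pairs.
Working through the distinct placements yields 4 geometric isomers: py mer (3 arrangements); py fac (chiral).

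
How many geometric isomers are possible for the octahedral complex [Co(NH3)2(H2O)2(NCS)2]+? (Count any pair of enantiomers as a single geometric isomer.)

5

An octahedron has six vertices in three trans pairs; every non-trans pair is cis.
There are 5 geometric isomers: NH3 trans, H2O trans, NCS trans; NH3 cis, H2O trans, NCS cis; NH3 trans, H2O cis, NCS cis; NH3 cis, H2O cis, NCS cis (chiral); NH3 cis, H2O cis, NCS trans.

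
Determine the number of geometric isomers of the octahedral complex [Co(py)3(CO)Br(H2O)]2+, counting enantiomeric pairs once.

In an octahedral complex each vertex has one trans partner and four cis neighbours.
The distinct arrangements are (4 in all): py mer (3 arrangements); py fac (chiral).

4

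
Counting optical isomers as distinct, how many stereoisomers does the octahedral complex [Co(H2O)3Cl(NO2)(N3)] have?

An octahedron has six vertices in three trans pairs; every non-trans pair is cis.
Systematic placement gives 4 geometric isomers: H2O mer (3 arrangements); H2O fac (chiral).
One of these lacks any improper symmetry element and so occurs as an enantiomeric pair, giving 4 + 1 = 5 stereoisomers in total.

5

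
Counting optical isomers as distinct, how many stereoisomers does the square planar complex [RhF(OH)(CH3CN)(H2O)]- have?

Working through the distinct placements yields 3 geometric isomers: (CH3CN/H2O trans, F/OH trans); (CH3CN/OH trans, F/H2O trans); (CH3CN/F trans, H2O/OH trans).
Each arrangement has an internal mirror plane or centre of symmetry, so none is chiral.

3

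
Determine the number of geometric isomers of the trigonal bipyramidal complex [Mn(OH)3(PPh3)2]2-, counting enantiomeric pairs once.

3

A trigonal bipyramid has two axial and three equatorial sites, which are chemically inequivalent.
The distinct arrangements are (3 in all): PPh3 both equatorial; PPh3 one axial, one equatorial; PPh3 both axial.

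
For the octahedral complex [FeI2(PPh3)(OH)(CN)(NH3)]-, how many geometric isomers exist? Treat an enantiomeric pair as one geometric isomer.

An octahedron has six vertices in three trans pairs; every non-trans pair is cis.
Placing the ligands in turn and identifying arrangements related by rotation or reflection leaves 9 distinct geometric isomers.

9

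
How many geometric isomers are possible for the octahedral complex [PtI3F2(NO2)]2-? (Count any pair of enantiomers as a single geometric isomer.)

An octahedron has six vertices in three trans pairs; every non-trans pair is cis.
Working through the distinct placements yields 3 geometric isomers: I mer, F trans; I fac, F cis; I mer, F cis.

3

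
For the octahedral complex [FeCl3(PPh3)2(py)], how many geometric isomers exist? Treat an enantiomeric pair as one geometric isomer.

In an octahedral complex each vertex has one trans partner and four cis neighbours.
Systematic placement gives 3 geometric isomers: Cl mer, PPh3 cis; Cl mer, PPh3 trans; Cl fac, PPh3 cis.

3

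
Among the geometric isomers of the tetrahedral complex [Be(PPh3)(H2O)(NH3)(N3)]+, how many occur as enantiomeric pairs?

1

All four vertices of a tetrahedron are equivalent and mutually adjacent, so cis/trans isomerism cannot arise.
Only one geometric arrangement is possible; it has no improper symmetry element, so it exists as a pair of enantiomers (2 stereoisomers).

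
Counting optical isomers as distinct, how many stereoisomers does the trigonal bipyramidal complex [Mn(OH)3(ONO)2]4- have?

In a trigonal bipyramid the two axial positions differ from the three equatorial ones.
Systematic placement gives 3 geometric isomers: ONO both equatorial; ONO one axial, one equatorial; ONO both axial.
Each arrangement has an internal mirror plane or centre of symmetry, so none is chiral.

3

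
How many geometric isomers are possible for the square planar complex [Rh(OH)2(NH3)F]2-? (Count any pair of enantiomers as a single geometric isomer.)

2

A square has two trans pairs of vertices; adjacent vertices are cis.
There are 2 geometric isomers: OH cis; OH trans.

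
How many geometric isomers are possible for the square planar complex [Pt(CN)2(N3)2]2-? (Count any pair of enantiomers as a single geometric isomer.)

2

In a square planar complex each vertex has one trans partner and two cis neighbours.
Systematic placement gives 2 geometric isomers: CN cis; CN trans.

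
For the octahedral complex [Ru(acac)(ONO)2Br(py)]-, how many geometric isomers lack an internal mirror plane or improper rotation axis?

2

The six octahedral sites form three mutually perpendicular trans pairs.
Each acac is bidentate and must span two cis positions.
There are 4 geometric isomers: ONO cis (3 arrangements, 2 chiral); ONO trans.
Of these, 2 lack any improper symmetry element and so occur as enantiomeric pairs, giving 4 + 2 = 6 stereoisomers in total.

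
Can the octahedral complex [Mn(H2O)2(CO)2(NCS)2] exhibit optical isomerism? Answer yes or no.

yes

The six octahedral sites form three mutually perpendicular trans pairs.
The distinct arrangements are (5 in all): H2O trans, CO trans, NCS trans; H2O cis, CO trans, NCS cis; H2O cis, CO cis, NCS trans; H2O cis, CO cis, NCS cis (chiral); H2O trans, CO cis, NCS cis.
One of these lacks any improper symmetry element and so occurs as an enantiomeric pair, giving 5 + 1 = 6 stereoisomers in total.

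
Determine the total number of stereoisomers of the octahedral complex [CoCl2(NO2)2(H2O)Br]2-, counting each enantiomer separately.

In an octahedral complex each vertex has one trans partner and four cis neighbours.
There are 6 geometric isomers: Cl cis, NO2 trans; Cl cis, NO2 cis (3 arrangements, 2 chiral); Cl trans, NO2 trans; Cl trans, NO2 cis.
Of these, 2 lack any improper symmetry element and so occur as enantiomeric pairs, giving 6 + 2 = 8 stereoisomers in total.

8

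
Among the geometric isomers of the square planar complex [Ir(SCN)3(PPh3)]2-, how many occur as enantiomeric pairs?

0

In a square planar complex each vertex has one trans partner and two cis neighbours.
Only one geometric arrangement is possible.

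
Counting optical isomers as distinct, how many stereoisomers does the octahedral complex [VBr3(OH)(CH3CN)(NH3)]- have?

An octahedron has six vertices in three trans pairs; every non-trans pair is cis.
Working through the distinct placements yields 4 geometric isomers: Br mer (3 arrangements); Br fac (chiral).
One of these lacks any improper symmetry element and so occurs as an enantiomeric pair, giving 4 + 1 = 5 stereoisomers in total.

5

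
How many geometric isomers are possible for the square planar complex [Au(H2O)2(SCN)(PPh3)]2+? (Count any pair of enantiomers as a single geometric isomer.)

2

In a square planar complex each vertex has one trans partner and two cis neighbours.
The distinct arrangements are (2 in all): H2O cis; H2O trans.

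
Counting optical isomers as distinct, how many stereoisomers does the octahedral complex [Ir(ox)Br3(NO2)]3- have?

Each ox is bidentate and must span two cis positions.
Systematic placement gives 2 geometric isomers: Br mer; Br fac.
Each arrangement has an internal mirror plane or centre of symmetry, so none is chiral.

2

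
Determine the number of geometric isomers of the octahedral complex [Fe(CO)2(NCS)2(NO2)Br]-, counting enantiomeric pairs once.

6

An octahedron has six vertices in three trans pairs; every non-trans pair is cis.
There are 6 geometric isomers: CO cis, NCS cis (3 arrangements, 2 chiral); CO cis, NCS trans; CO trans, NCS cis; CO trans, NCS trans.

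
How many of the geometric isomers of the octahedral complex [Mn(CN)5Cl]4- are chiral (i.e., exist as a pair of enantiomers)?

0

An octahedron has six vertices in three trans pairs; every non-trans pair is cis.
Only one geometric arrangement is possible.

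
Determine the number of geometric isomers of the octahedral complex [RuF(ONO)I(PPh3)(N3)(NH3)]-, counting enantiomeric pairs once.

Systematic enumeration (placing each ligand type in turn and discarding arrangements equivalent by rotation or reflection) gives 15 geometric isomers.

15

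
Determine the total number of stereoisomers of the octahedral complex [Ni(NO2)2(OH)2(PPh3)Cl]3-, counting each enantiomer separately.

8

An octahedron has six vertices in three trans pairs; every non-trans pair is cis.
Systematic placement gives 6 geometric isomers: NO2 cis, OH cis (3 arrangements, 2 chiral); NO2 cis, OH trans; NO2 trans, OH cis; NO2 trans, OH trans.
Of these, 2 lack any improper symmetry element and so occur as enantiomeric pairs, giving 6 + 2 = 8 stereoisomers in total.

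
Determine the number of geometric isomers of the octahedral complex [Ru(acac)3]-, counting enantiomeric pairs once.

An octahedron has six vertices in three trans pairs; every non-trans pair is cis.
Each acac is bidentate and must span two cis positions.
Only one geometric arrangement is possible; it has no improper symmetry element, so it exists as a pair of enantiomers (2 stereoisomers).

1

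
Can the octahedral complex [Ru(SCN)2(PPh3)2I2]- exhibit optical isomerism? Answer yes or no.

The distinct arrangements are (5 in all): SCN trans, PPh3 trans, I trans; SCN cis, PPh3 cis, I trans; SCN trans, PPh3 cis, I cis; SCN cis, PPh3 cis, I cis (chiral); SCN cis, PPh3 trans, I cis.
One of these lacks any improper symmetry element and so occurs as an enantiomeric pair, giving 5 + 1 = 6 stereoisomers in total.

yes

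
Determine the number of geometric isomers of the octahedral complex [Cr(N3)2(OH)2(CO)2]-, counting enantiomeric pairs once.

An octahedron has six vertices in three trans pairs; every non-trans pair is cis.
The distinct arrangements are (5 in all): N3 trans, OH trans, CO trans; N3 cis, OH cis, CO trans; N3 cis, OH trans, CO cis; N3 cis, OH cis, CO cis (chiral); N3 trans, OH cis, CO cis.

5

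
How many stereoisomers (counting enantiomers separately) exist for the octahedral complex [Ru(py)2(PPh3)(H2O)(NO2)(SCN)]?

In an octahedral complex each vertex has one trans partner and four cis neighbours.
Exhaustive case analysis gives 9 geometric isomers.
Of these, 6 lack any improper symmetry element and so occur as enantiomeric pairs, giving 9 + 6 = 15 stereoisomers in total.

15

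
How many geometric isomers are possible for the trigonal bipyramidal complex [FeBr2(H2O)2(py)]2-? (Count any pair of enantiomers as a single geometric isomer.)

5

A trigonal bipyramid has two axial and three equatorial sites, which are chemically inequivalent.
Placing the ligands in turn and identifying arrangements related by rotation or reflection leaves 5 distinct geometric isomers.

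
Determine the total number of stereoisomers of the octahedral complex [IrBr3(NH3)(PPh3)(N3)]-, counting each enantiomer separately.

Working through the distinct placements yields 4 geometric isomers: Br mer (3 arrangements); Br fac (chiral).
One of these lacks any improper symmetry element and so occurs as an enantiomeric pair, giving 4 + 1 = 5 stereoisomers in total.

5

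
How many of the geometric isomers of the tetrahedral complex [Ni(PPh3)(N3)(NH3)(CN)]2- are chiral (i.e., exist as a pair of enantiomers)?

1

All four vertices of a tetrahedron are equivalent and mutually adjacent, so cis/trans isomerism cannot arise.
Only one geometric arrangement is possible; it has no improper symmetry element, so it exists as a pair of enantiomers (2 stereoisomers).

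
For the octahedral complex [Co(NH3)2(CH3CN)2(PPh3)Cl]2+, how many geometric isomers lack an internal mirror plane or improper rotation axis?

2

An octahedron has six vertices in three trans pairs; every non-trans pair is cis.
The distinct arrangements are (6 in all): NH3 cis, CH3CN trans; NH3 trans, CH3CN trans; NH3 cis, CH3CN cis (3 arrangements, 2 chiral); NH3 trans, CH3CN cis.
Of these, 2 lack any improper symmetry element and so occur as enantiomeric pairs, giving 6 + 2 = 8 stereoisomers in total.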